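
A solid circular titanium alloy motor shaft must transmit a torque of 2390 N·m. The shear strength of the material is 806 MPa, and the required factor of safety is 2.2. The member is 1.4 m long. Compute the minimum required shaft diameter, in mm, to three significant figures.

Allowable shear stress τ_allow = 806/2.2 = 366.4 MPa.
For a solid shaft τ = 16T/(πd³), so d³ = 16T/(π τ_allow) = 16×2390000/(π×366.4) = 33220 mm³.
d = (33220)^(1/3) = 32.15 mm.

d = 32.1 mm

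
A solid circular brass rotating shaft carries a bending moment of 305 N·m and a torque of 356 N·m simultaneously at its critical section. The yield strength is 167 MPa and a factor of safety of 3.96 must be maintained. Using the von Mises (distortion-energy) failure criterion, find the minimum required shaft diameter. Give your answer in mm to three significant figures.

σ_allow = σ_y/n = 167/3.96 = 42.17 MPa.
For a solid shaft σ_b = 32M/(πd³) and τ = 16T/(πd³), so the von Mises stress is σ' = (16/πd³)·√(4M²+3T²).
√(4M²+3T²) = √(4×(305000)² + 3×(356000)²) = 867400 N·mm.
d³ = 16×867400/(π×42.17) = 104700 mm³.
d = 47.14 mm.

d = 47.1 mm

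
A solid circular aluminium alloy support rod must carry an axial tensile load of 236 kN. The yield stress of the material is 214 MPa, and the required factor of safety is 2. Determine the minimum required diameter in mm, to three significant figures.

Allowable stress σ_allow = 214/2 = 107.0 MPa.
Required area A = F/σ_allow = 236000/107.0 = 2206 mm².
A = πd²/4 → d = √(4A/π) = 52.99 mm.

d = 53.0 mm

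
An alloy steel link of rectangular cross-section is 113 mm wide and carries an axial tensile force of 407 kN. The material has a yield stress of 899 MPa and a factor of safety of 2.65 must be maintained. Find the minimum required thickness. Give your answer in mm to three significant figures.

t = 10.6 mm

σ_allow = 899/2.65 = 339.2 MPa.
Required area A = F/σ_allow = 407000/339.2 = 1200 mm².
t = A/w = 1200/113 = 10.62 mm.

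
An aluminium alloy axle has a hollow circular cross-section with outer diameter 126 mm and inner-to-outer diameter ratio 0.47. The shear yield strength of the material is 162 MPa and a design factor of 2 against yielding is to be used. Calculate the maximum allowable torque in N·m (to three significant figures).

T_allow = 30300 N·m

τ_allow = 162/2 = 81.00 MPa.
For a hollow shaft T_allow = τ_allow·πd_o³(1−k⁴)/16 with 1−k⁴ = 0.9512, so πd_o³(1−k⁴)/16 = 373600 mm³.
T_allow = 81.00×373600 = 3.026×10^7 N·mm = 30260 N·m.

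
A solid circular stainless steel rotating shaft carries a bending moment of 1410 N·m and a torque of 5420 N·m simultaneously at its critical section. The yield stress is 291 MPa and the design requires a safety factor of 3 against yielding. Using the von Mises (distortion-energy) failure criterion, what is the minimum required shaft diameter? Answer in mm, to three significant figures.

σ_allow = σ_y/n = 291/3 = 97.00 MPa.
For a solid shaft σ_b = 32M/(πd³) and τ = 16T/(πd³), so the von Mises stress is σ' = (16/πd³)·√(4M²+3T²).
√(4M²+3T²) = √(4×(1.410×10^6)² + 3×(5.420×10^6)²) = 9.802×10^6 N·mm.
d³ = 16×9.802×10^6/(π×97.00) = 514700 mm³.
d = 80.14 mm.

d = 80.1 mm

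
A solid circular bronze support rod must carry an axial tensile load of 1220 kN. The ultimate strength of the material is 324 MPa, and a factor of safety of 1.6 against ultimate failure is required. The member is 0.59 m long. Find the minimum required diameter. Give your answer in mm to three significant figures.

Allowable stress σ_allow = 324/1.6 = 202.5 MPa.
Required area A = F/σ_allow = 1220000/202.5 = 6025 mm².
A = πd²/4 → d = √(4A/π) = 87.58 mm.

d = 87.6 mm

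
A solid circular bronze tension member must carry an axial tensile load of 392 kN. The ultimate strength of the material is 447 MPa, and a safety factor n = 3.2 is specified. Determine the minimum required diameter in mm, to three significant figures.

Allowable stress σ_allow = 447/3.2 = 139.7 MPa.
Required area A = F/σ_allow = 392000/139.7 = 2806 mm².
A = πd²/4 → d = √(4A/π) = 59.77 mm.

d = 59.8 mm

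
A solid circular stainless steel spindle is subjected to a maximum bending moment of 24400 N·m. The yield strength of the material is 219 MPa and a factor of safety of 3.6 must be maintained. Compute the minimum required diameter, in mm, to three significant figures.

σ_allow = 219/3.6 = 60.83 MPa.
For a solid circular section σ = 32M/(πd³), so d³ = 32M/(π σ_allow) = 32×2.4400×10^7/(π×60.83) = 4.086×10^6 mm³.
d = 159.9 mm.

d = 160 mm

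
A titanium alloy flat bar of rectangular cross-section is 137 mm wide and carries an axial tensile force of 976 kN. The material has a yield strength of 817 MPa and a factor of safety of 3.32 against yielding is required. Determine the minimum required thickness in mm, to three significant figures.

t = 28.9 mm

σ_allow = 817/3.32 = 246.1 MPa.
Required area A = F/σ_allow = 976000/246.1 = 3966 mm².
t = A/w = 3966/137 = 28.95 mm.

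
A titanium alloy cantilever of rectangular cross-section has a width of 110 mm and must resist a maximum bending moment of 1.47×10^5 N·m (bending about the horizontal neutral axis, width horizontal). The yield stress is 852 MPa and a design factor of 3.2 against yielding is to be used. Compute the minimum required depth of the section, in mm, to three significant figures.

h = 174 mm

σ_allow = 852/3.2 = 266.2 MPa.
For a rectangular section σ = 6M/(bh²), so h² = 6M/(b σ_allow) = 6×1.4700×10^8/(110×266.2) = 30120 mm².
h = 173.5 mm.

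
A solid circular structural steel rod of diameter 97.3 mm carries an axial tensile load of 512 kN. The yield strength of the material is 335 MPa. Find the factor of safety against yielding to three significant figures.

n = 4.87

A = πd²/4 = 7436 mm².
σ = F/A = 512000/7436 = 68.86 MPa.
n = 335/68.86 = 4.865.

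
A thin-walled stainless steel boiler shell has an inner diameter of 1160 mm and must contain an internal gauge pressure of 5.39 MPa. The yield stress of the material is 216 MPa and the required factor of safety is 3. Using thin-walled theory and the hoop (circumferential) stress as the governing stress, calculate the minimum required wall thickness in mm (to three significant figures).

t = 43.4 mm

σ_allow = 216/3 = 72.00 MPa.
Hoop stress σ_h = pD/(2t), so t = pD/(2σ_allow) = 5.39×1160/(2×72.00) = 43.42 mm.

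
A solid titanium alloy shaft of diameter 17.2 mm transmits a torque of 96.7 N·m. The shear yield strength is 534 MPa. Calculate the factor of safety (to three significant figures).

n = 5.52

τ = 16T/(πd³) = 16×96700/(π×17.2³) = 96.79 MPa.
n = τ_limit/τ = 534/96.79 = 5.517.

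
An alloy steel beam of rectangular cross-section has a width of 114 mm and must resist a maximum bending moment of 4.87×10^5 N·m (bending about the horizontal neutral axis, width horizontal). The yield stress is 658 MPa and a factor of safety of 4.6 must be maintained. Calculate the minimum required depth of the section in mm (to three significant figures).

h = 423 mm

σ_allow = 658/4.6 = 143.0 MPa.
For a rectangular section σ = 6M/(bh²), so h² = 6M/(b σ_allow) = 6×4.8700×10^8/(114×143.0) = 179200 mm².
h = 423.3 mm.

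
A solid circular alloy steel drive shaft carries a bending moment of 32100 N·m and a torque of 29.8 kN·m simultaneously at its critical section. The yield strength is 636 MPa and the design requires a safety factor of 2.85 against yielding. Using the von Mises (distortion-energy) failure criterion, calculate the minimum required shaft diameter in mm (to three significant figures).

σ_allow = σ_y/n = 636/2.85 = 223.2 MPa.
For a solid shaft σ_b = 32M/(πd³) and τ = 16T/(πd³), so the von Mises stress is σ' = (16/πd³)·√(4M²+3T²).
√(4M²+3T²) = √(4×(3.210×10^7)² + 3×(2.980×10^7)²) = 8.238×10^7 N·mm.
d³ = 16×8.238×10^7/(π×223.2) = 1.880×10^6 mm³.
d = 123.4 mm.

d = 123 mm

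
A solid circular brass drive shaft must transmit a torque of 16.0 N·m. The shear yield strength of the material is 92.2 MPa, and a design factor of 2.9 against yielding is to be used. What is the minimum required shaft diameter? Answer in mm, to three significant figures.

Allowable shear stress τ_allow = 92.2/2.9 = 31.79 MPa.
For a solid shaft τ = 16T/(πd³), so d³ = 16T/(π τ_allow) = 16×16000/(π×31.79) = 2563 mm³.
d = (2563)^(1/3) = 13.69 mm.

d = 13.7 mm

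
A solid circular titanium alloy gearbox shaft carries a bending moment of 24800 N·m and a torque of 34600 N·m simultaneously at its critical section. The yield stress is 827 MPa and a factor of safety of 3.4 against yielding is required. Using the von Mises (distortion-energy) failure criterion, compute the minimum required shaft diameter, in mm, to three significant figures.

d = 118 mm

σ_allow = σ_y/n = 827/3.4 = 243.2 MPa.
For a solid shaft σ_b = 32M/(πd³) and τ = 16T/(πd³), so the von Mises stress is σ' = (16/πd³)·√(4M²+3T²).
√(4M²+3T²) = √(4×(2.480×10^7)² + 3×(3.460×10^7)²) = 7.779×10^7 N·mm.
d³ = 16×7.779×10^7/(π×243.2) = 1.629×10^6 mm³.
d = 117.7 mm.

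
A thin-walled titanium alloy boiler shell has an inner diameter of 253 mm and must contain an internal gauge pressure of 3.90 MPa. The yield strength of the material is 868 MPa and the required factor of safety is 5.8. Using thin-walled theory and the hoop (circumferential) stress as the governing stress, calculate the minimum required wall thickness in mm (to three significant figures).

t = 3.30 mm

σ_allow = 868/5.8 = 149.7 MPa.
Hoop stress σ_h = pD/(2t), so t = pD/(2σ_allow) = 3.90×253/(2×149.7) = 3.297 mm.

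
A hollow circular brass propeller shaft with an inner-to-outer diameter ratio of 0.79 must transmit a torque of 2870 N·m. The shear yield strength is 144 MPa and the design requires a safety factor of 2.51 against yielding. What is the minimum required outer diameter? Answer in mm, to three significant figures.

d_o = 74.7 mm

τ_allow = 144/2.51 = 57.37 MPa.
For a hollow shaft τ = 16T/[πd_o³(1−k⁴)] with k = 0.79, so 1−k⁴ = 0.6105.
d_o³ = 16T/[π τ_allow (1−k⁴)] = 16×2870000/(π×57.37×0.6105) = 417300 mm³.
d_o = 74.73 mm.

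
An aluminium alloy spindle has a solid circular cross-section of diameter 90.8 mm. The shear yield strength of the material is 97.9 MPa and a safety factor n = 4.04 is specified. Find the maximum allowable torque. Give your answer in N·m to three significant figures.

τ_allow = 97.9/4.04 = 24.23 MPa.
For a solid shaft T_allow = τ_allow·πd³/16; πd³/16 = π×90.8³/16 = 147000 mm³.
T_allow = 24.23×147000 = 3.562×10^6 N·mm = 3562 N·m.

T_allow = 3560 N·m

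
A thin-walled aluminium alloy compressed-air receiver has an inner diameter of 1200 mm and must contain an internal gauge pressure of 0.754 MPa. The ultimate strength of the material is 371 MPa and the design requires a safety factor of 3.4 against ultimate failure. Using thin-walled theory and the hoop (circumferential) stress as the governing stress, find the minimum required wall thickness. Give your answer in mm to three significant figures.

σ_allow = 371/3.4 = 109.1 MPa.
Hoop stress σ_h = pD/(2t), so t = pD/(2σ_allow) = 0.754×1200/(2×109.1) = 4.146 mm.

t = 4.15 mm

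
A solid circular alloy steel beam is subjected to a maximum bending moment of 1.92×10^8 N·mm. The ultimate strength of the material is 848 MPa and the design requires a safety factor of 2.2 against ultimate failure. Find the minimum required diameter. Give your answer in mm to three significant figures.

d = 172 mm

σ_allow = 848/2.2 = 385.5 MPa.
For a solid circular section σ = 32M/(πd³), so d³ = 32M/(π σ_allow) = 32×1.9200×10^8/(π×385.5) = 5.074×10^6 mm³.
d = 171.8 mm.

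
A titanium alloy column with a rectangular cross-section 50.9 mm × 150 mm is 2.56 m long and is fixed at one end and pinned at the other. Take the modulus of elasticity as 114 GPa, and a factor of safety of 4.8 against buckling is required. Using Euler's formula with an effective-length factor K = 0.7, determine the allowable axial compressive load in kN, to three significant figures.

P_allow = 120 kN

Buckling occurs about the weak axis: I_min = h·b³/12 = 150×50.9³/12 = 1.648×10^6 mm⁴ (b = 50.9 mm is the smaller dimension).
Effective length L_e = KL = 0.7×2.56 m = 1792 mm.
Euler critical load P_cr = π²EI/L_e² = π²×114000×1.648×10^6/1792² = 577600 N.
P_allow = P_cr/n = 577600/4.8 = 120300 N.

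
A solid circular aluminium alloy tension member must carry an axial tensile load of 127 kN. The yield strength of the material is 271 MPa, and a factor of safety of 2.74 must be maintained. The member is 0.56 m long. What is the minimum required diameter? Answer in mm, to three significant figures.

Allowable stress σ_allow = 271/2.74 = 98.91 MPa.
Required area A = F/σ_allow = 127000/98.91 = 1284 mm².
A = πd²/4 → d = √(4A/π) = 40.43 mm.

d = 40.4 mm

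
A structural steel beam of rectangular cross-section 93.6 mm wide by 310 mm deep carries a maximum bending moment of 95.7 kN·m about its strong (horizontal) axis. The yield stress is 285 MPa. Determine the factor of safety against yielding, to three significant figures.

n = 4.46

Section modulus S = bh²/6 = 93.6×310²/6 = 1.499×10^6 mm³.
σ = M/S = 9.5700×10^7/1.499×10^6 = 63.84 MPa.
n = 285/63.84 = 4.465.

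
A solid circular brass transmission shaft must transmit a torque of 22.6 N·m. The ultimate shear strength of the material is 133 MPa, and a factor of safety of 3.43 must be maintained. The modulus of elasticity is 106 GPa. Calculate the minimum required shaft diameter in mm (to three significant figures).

d = 14.4 mm

Allowable shear stress τ_allow = 133/3.43 = 38.78 MPa.
For a solid shaft τ = 16T/(πd³), so d³ = 16T/(π τ_allow) = 16×22600/(π×38.78) = 2968 mm³.
d = (2968)^(1/3) = 14.37 mm.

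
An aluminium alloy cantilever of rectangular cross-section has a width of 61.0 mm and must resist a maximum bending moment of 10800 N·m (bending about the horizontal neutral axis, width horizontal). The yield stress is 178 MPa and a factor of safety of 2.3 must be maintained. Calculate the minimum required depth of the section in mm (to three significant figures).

h = 117 mm

σ_allow = 178/2.3 = 77.39 MPa.
For a rectangular section σ = 6M/(bh²), so h² = 6M/(b σ_allow) = 6×1.0800×10^7/(61.0×77.39) = 13730 mm².
h = 117.2 mm.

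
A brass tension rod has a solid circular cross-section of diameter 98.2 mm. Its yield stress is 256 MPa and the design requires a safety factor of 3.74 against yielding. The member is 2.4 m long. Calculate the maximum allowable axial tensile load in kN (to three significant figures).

σ_allow = 256/3.74 = 68.45 MPa.
A = πd²/4 = π×98.2²/4 = 7574 mm².
F_allow = σ_allow × A = 68.45×7574 = 518400 N.

F_allow = 518 kN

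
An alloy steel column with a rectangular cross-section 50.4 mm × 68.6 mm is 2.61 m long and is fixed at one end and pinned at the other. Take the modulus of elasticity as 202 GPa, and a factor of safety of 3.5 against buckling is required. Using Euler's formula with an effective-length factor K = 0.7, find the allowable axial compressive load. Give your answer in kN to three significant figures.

P_allow = 125 kN

Buckling occurs about the weak axis: I_min = h·b³/12 = 68.6×50.4³/12 = 731900 mm⁴ (b = 50.4 mm is the smaller dimension).
Effective length L_e = KL = 0.7×2.61 m = 1827 mm.
Euler critical load P_cr = π²EI/L_e² = π²×202000×731900/1827² = 437100 N.
P_allow = P_cr/n = 437100/3.5 = 124900 N.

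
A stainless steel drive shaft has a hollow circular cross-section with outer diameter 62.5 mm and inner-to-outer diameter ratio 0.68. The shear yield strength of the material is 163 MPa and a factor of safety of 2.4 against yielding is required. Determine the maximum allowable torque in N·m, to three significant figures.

τ_allow = 163/2.4 = 67.92 MPa.
For a hollow shaft T_allow = τ_allow·πd_o³(1−k⁴)/16 with 1−k⁴ = 0.7862, so πd_o³(1−k⁴)/16 = 37690 mm³.
T_allow = 67.92×37690 = 2.560×10^6 N·mm = 2560 N·m.

T_allow = 2560 N·m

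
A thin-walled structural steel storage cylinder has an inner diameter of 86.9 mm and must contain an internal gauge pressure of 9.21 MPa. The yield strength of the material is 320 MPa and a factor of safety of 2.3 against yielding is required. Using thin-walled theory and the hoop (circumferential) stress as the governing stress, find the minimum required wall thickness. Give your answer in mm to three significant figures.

t = 2.88 mm

σ_allow = 320/2.3 = 139.1 MPa.
Hoop stress σ_h = pD/(2t), so t = pD/(2σ_allow) = 9.21×86.9/(2×139.1) = 2.876 mm.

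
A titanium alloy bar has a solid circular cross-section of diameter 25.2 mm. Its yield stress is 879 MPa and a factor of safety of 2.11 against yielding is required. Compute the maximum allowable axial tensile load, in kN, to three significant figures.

F_allow = 208 kN

σ_allow = 879/2.11 = 416.6 MPa.
A = πd²/4 = π×25.2²/4 = 498.8 mm².
F_allow = σ_allow × A = 416.6×498.8 = 207800 N.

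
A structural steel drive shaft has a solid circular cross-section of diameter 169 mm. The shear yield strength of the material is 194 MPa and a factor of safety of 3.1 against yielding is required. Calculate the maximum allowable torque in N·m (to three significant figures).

τ_allow = 194/3.1 = 62.58 MPa.
For a solid shaft T_allow = τ_allow·πd³/16; πd³/16 = π×169³/16 = 947700 mm³.
T_allow = 62.58×947700 = 5.931×10^7 N·mm = 59310 N·m.

T_allow = 59300 N·m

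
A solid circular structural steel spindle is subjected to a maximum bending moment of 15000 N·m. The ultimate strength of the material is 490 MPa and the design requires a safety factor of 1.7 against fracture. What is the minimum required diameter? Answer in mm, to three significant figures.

σ_allow = 490/1.7 = 288.2 MPa.
For a solid circular section σ = 32M/(πd³), so d³ = 32M/(π σ_allow) = 32×1.5000×10^7/(π×288.2) = 530100 mm³.
d = 80.93 mm.

d = 80.9 mm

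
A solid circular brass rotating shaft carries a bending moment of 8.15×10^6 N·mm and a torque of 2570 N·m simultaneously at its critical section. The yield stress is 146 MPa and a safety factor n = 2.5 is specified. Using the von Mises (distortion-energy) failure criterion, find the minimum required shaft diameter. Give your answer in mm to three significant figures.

σ_allow = σ_y/n = 146/2.5 = 58.40 MPa.
For a solid shaft σ_b = 32M/(πd³) and τ = 16T/(πd³), so the von Mises stress is σ' = (16/πd³)·√(4M²+3T²).
√(4M²+3T²) = √(4×(8.150×10^6)² + 3×(2.570×10^6)²) = 1.690×10^7 N·mm.
d³ = 16×1.690×10^7/(π×58.40) = 1.474×10^6 mm³.
d = 113.8 mm.

d = 114 mm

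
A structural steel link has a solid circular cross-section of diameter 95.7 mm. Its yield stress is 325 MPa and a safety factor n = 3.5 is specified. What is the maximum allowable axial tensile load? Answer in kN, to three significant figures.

F_allow = 668 kN

σ_allow = 325/3.5 = 92.86 MPa.
A = πd²/4 = π×95.7²/4 = 7193 mm².
F_allow = σ_allow × A = 92.86×7193 = 667900 N.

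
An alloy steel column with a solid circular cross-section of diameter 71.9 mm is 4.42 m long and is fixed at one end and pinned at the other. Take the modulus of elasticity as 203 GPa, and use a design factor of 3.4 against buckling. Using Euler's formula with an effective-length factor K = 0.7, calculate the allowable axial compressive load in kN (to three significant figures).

P_allow = 80.8 kN

I = πd⁴/64 = π×71.9⁴/64 = 1.312×10^6 mm⁴.
Effective length L_e = KL = 0.7×4.42 m = 3094 mm.
Euler critical load P_cr = π²EI/L_e² = π²×203000×1.312×10^6/3094² = 274600 N.
P_allow = P_cr/n = 274600/3.4 = 80750 N.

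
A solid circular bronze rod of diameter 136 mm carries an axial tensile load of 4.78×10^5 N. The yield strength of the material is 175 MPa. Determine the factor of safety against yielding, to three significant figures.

A = πd²/4 = 14530 mm².
σ = F/A = 478000/14530 = 32.90 MPa.
n = 175/32.90 = 5.318.

n = 5.32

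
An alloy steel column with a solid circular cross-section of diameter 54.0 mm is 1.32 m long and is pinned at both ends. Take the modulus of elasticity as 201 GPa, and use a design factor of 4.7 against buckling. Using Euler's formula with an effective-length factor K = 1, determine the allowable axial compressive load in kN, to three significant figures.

P_allow = 101 kN

I = πd⁴/64 = π×54.0⁴/64 = 417400 mm⁴.
Effective length L_e = KL = 1×1.32 m = 1320 mm.
Euler critical load P_cr = π²EI/L_e² = π²×201000×417400/1320² = 475200 N.
P_allow = P_cr/n = 475200/4.7 = 101100 N.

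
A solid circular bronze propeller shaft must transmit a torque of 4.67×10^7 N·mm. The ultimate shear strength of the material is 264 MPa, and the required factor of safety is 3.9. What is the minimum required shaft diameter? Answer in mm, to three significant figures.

Allowable shear stress τ_allow = 264/3.9 = 67.69 MPa.
For a solid shaft τ = 16T/(πd³), so d³ = 16T/(π τ_allow) = 16×4.6700×10^7/(π×67.69) = 3.514×10^6 mm³.
d = (3.514×10^6)^(1/3) = 152.0 mm.

d = 152 mm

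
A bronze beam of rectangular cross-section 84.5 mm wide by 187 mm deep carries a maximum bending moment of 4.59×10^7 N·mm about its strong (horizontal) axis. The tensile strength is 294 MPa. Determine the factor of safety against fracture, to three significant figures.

Section modulus S = bh²/6 = 84.5×187²/6 = 492500 mm³.
σ = M/S = 4.5900×10^7/492500 = 93.20 MPa.
n = 294/93.20 = 3.154.

n = 3.15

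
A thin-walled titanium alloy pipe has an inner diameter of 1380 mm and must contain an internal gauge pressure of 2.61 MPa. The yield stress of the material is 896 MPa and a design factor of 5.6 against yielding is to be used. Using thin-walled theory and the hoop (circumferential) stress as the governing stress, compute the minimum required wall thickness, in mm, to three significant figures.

t = 11.3 mm

σ_allow = 896/5.6 = 160.0 MPa.
Hoop stress σ_h = pD/(2t), so t = pD/(2σ_allow) = 2.61×1380/(2×160.0) = 11.26 mm.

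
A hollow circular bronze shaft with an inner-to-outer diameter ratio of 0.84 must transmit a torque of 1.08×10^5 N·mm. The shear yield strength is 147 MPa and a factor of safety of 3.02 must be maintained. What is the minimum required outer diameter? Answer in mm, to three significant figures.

τ_allow = 147/3.02 = 48.68 MPa.
For a hollow shaft τ = 16T/[πd_o³(1−k⁴)] with k = 0.84, so 1−k⁴ = 0.5021.
d_o³ = 16T/[π τ_allow (1−k⁴)] = 16×108000/(π×48.68×0.5021) = 22500 mm³.
d_o = 28.23 mm.

d_o = 28.2 mm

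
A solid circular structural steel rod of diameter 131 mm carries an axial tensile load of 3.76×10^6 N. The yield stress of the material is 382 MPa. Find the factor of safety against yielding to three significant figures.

A = πd²/4 = 13480 mm².
σ = F/A = 3760000/13480 = 279.0 MPa.
n = 382/279.0 = 1.369.

n = 1.37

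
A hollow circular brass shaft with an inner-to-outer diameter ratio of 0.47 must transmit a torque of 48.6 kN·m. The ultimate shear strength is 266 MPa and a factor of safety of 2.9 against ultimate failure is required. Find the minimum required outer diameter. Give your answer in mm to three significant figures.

τ_allow = 266/2.9 = 91.72 MPa.
For a hollow shaft τ = 16T/[πd_o³(1−k⁴)] with k = 0.47, so 1−k⁴ = 0.9512.
d_o³ = 16T/[π τ_allow (1−k⁴)] = 16×4.8600×10^7/(π×91.72×0.9512) = 2.837×10^6 mm³.
d_o = 141.6 mm.

d_o = 142 mm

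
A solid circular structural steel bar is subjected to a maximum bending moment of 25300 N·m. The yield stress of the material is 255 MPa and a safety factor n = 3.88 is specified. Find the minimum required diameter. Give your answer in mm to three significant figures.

d = 158 mm

σ_allow = 255/3.88 = 65.72 MPa.
For a solid circular section σ = 32M/(πd³), so d³ = 32M/(π σ_allow) = 32×2.5300×10^7/(π×65.72) = 3.921×10^6 mm³.
d = 157.7 mm.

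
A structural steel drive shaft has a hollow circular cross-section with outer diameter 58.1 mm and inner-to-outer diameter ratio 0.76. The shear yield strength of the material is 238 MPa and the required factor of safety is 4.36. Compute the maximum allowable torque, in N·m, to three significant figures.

T_allow = 1400 N·m

τ_allow = 238/4.36 = 54.59 MPa.
For a hollow shaft T_allow = τ_allow·πd_o³(1−k⁴)/16 with 1−k⁴ = 0.6664, so πd_o³(1−k⁴)/16 = 25660 mm³.
T_allow = 54.59×25660 = 1.401×10^6 N·mm = 1401 N·m.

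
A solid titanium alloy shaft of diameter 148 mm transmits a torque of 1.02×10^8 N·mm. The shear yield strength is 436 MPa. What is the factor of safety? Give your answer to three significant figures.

n = 2.72

τ = 16T/(πd³) = 16×1.0200×10^8/(π×148³) = 160.2 MPa.
n = τ_limit/τ = 436/160.2 = 2.721.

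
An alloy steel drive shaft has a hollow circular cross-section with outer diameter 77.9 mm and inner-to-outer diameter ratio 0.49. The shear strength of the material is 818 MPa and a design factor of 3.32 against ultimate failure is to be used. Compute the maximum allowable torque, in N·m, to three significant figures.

T_allow = 21600 N·m

τ_allow = 818/3.32 = 246.4 MPa.
For a hollow shaft T_allow = τ_allow·πd_o³(1−k⁴)/16 with 1−k⁴ = 0.9424, so πd_o³(1−k⁴)/16 = 87470 mm³.
T_allow = 246.4×87470 = 2.155×10^7 N·mm = 21550 N·m.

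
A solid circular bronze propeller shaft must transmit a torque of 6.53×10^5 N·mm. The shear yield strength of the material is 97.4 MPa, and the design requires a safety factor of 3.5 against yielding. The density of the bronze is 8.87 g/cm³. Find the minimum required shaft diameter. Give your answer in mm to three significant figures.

d = 49.3 mm

Allowable shear stress τ_allow = 97.4/3.5 = 27.83 MPa.
For a solid shaft τ = 16T/(πd³), so d³ = 16T/(π τ_allow) = 16×653000/(π×27.83) = 119500 mm³.
d = (119500)^(1/3) = 49.26 mm.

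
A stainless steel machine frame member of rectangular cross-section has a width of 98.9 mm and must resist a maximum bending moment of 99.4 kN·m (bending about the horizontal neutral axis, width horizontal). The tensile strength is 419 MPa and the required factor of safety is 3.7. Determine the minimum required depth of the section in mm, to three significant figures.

σ_allow = 419/3.7 = 113.2 MPa.
For a rectangular section σ = 6M/(bh²), so h² = 6M/(b σ_allow) = 6×9.9400×10^7/(98.9×113.2) = 53250 mm².
h = 230.8 mm.

h = 231 mm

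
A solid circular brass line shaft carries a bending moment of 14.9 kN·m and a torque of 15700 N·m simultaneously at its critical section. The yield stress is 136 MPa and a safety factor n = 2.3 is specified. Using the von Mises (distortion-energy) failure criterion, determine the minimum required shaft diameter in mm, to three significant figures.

σ_allow = σ_y/n = 136/2.3 = 59.13 MPa.
For a solid shaft σ_b = 32M/(πd³) and τ = 16T/(πd³), so the von Mises stress is σ' = (16/πd³)·√(4M²+3T²).
√(4M²+3T²) = √(4×(1.490×10^7)² + 3×(1.570×10^7)²) = 4.034×10^7 N·mm.
d³ = 16×4.034×10^7/(π×59.13) = 3.475×10^6 mm³.
d = 151.5 mm.

d = 151 mm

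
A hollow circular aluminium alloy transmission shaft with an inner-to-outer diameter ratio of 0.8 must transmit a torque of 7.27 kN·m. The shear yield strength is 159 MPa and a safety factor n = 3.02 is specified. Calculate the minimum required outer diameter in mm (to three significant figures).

d_o = 106 mm

τ_allow = 159/3.02 = 52.65 MPa.
For a hollow shaft τ = 16T/[πd_o³(1−k⁴)] with k = 0.8, so 1−k⁴ = 0.5904.
d_o³ = 16T/[π τ_allow (1−k⁴)] = 16×7270000/(π×52.65×0.5904) = 1.191×10^6 mm³.
d_o = 106.0 mm.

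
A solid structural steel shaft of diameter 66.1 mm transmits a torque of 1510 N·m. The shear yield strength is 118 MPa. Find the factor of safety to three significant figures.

n = 4.43

τ = 16T/(πd³) = 16×1510000/(π×66.1³) = 26.63 MPa.
n = τ_limit/τ = 118/26.63 = 4.431.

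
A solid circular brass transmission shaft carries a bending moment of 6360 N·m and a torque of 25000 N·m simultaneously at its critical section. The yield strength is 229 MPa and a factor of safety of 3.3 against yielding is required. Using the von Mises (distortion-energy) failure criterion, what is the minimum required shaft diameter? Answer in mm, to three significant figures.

d = 149 mm

σ_allow = σ_y/n = 229/3.3 = 69.39 MPa.
For a solid shaft σ_b = 32M/(πd³) and τ = 16T/(πd³), so the von Mises stress is σ' = (16/πd³)·√(4M²+3T²).
√(4M²+3T²) = √(4×(6.360×10^6)² + 3×(2.500×10^7)²) = 4.513×10^7 N·mm.
d³ = 16×4.513×10^7/(π×69.39) = 3.312×10^6 mm³.
d = 149.1 mm.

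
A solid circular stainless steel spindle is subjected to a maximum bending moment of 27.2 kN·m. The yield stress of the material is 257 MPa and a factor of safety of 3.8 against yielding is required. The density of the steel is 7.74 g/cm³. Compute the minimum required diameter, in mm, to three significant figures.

σ_allow = 257/3.8 = 67.63 MPa.
For a solid circular section σ = 32M/(πd³), so d³ = 32M/(π σ_allow) = 32×2.7200×10^7/(π×67.63) = 4.097×10^6 mm³.
d = 160.0 mm.

d = 160 mm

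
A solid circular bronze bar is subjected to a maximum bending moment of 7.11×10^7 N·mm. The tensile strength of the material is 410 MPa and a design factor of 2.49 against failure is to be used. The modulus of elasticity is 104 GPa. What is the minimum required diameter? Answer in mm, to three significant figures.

d = 164 mm

σ_allow = 410/2.49 = 164.7 MPa.
For a solid circular section σ = 32M/(πd³), so d³ = 32M/(π σ_allow) = 32×7.1100×10^7/(π×164.7) = 4.398×10^6 mm³.
d = 163.8 mm.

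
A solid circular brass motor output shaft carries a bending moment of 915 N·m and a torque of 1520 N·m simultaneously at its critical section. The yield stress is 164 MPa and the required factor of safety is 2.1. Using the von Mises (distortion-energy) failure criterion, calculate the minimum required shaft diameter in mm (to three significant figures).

σ_allow = σ_y/n = 164/2.1 = 78.10 MPa.
For a solid shaft σ_b = 32M/(πd³) and τ = 16T/(πd³), so the von Mises stress is σ' = (16/πd³)·√(4M²+3T²).
√(4M²+3T²) = √(4×(915000)² + 3×(1.520×10^6)²) = 3.206×10^6 N·mm.
d³ = 16×3.206×10^6/(π×78.10) = 209100 mm³.
d = 59.35 mm.

d = 59.4 mm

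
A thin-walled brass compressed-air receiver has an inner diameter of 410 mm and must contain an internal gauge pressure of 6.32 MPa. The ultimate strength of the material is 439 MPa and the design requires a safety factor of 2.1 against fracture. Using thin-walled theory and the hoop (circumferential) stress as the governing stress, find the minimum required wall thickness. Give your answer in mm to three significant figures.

σ_allow = 439/2.1 = 209.0 MPa.
Hoop stress σ_h = pD/(2t), so t = pD/(2σ_allow) = 6.32×410/(2×209.0) = 6.198 mm.

t = 6.20 mm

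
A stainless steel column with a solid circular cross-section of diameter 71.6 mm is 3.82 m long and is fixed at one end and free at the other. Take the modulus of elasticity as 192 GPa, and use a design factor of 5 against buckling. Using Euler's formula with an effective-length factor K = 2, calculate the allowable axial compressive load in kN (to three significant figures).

P_allow = 8.38 kN

I = πd⁴/64 = π×71.6⁴/64 = 1.290×10^6 mm⁴.
Effective length L_e = KL = 2×3.82 m = 7640 mm.
Euler critical load P_cr = π²EI/L_e² = π²×192000×1.290×10^6/7640² = 41880 N.
P_allow = P_cr/n = 41880/5 = 8377 N.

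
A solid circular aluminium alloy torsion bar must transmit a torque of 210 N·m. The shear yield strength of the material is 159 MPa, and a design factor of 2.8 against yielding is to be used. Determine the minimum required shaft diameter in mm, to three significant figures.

d = 26.6 mm

Allowable shear stress τ_allow = 159/2.8 = 56.79 MPa.
For a solid shaft τ = 16T/(πd³), so d³ = 16T/(π τ_allow) = 16×210000/(π×56.79) = 18830 mm³.
d = (18830)^(1/3) = 26.61 mm.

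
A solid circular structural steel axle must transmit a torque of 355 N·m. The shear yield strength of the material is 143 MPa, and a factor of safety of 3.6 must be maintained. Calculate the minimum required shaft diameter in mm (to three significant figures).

d = 35.7 mm

Allowable shear stress τ_allow = 143/3.6 = 39.72 MPa.
For a solid shaft τ = 16T/(πd³), so d³ = 16T/(π τ_allow) = 16×355000/(π×39.72) = 45520 mm³.
d = (45520)^(1/3) = 35.70 mm.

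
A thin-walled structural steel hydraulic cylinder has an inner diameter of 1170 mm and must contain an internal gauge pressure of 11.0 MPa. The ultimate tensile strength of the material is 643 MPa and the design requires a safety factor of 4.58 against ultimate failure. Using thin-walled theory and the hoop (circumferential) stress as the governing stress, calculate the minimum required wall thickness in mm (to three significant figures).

σ_allow = 643/4.58 = 140.4 MPa.
Hoop stress σ_h = pD/(2t), so t = pD/(2σ_allow) = 11.0×1170/(2×140.4) = 45.84 mm.

t = 45.8 mm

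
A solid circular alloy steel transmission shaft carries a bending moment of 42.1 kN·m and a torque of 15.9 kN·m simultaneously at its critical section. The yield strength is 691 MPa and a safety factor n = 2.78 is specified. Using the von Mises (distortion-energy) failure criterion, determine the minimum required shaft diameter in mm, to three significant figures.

d = 122 mm

σ_allow = σ_y/n = 691/2.78 = 248.6 MPa.
For a solid shaft σ_b = 32M/(πd³) and τ = 16T/(πd³), so the von Mises stress is σ' = (16/πd³)·√(4M²+3T²).
√(4M²+3T²) = √(4×(4.210×10^7)² + 3×(1.590×10^7)²) = 8.859×10^7 N·mm.
d³ = 16×8.859×10^7/(π×248.6) = 1.815×10^6 mm³.
d = 122.0 mm.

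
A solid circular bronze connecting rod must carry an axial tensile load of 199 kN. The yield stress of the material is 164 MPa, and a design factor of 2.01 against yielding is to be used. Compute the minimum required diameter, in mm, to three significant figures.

Allowable stress σ_allow = 164/2.01 = 81.59 MPa.
Required area A = F/σ_allow = 199000/81.59 = 2439 mm².
A = πd²/4 → d = √(4A/π) = 55.73 mm.

d = 55.7 mm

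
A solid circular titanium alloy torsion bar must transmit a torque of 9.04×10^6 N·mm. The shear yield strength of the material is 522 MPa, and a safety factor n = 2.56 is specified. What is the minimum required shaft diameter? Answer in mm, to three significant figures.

d = 60.9 mm

Allowable shear stress τ_allow = 522/2.56 = 203.9 MPa.
For a solid shaft τ = 16T/(πd³), so d³ = 16T/(π τ_allow) = 16×9040000/(π×203.9) = 225800 mm³.
d = (225800)^(1/3) = 60.89 mm.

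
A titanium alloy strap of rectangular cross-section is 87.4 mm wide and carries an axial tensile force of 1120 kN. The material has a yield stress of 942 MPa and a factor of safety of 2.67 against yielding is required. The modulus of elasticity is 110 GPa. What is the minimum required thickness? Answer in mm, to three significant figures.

t = 36.3 mm

σ_allow = 942/2.67 = 352.8 MPa.
Required area A = F/σ_allow = 1120000/352.8 = 3175 mm².
t = A/w = 3175/87.4 = 36.32 mm.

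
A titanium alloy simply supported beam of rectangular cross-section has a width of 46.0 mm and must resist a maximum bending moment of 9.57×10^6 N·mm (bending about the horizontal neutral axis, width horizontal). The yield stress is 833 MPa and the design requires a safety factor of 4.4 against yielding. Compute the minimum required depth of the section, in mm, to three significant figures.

h = 81.2 mm

σ_allow = 833/4.4 = 189.3 MPa.
For a rectangular section σ = 6M/(bh²), so h² = 6M/(b σ_allow) = 6×9570000/(46.0×189.3) = 6593 mm².
h = 81.20 mm.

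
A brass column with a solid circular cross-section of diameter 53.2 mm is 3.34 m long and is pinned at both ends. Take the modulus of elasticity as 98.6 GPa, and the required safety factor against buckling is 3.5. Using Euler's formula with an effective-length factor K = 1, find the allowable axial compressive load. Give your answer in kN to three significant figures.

I = πd⁴/64 = π×53.2⁴/64 = 393200 mm⁴.
Effective length L_e = KL = 1×3.34 m = 3340 mm.
Euler critical load P_cr = π²EI/L_e² = π²×98600×393200/3340² = 34300 N.
P_allow = P_cr/n = 34300/3.5 = 9800 N.

P_allow = 9.80 kN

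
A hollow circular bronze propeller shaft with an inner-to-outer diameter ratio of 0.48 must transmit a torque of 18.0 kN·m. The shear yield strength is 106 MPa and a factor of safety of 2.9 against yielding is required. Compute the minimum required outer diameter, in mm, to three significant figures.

τ_allow = 106/2.9 = 36.55 MPa.
For a hollow shaft τ = 16T/[πd_o³(1−k⁴)] with k = 0.48, so 1−k⁴ = 0.9469.
d_o³ = 16T/[π τ_allow (1−k⁴)] = 16×1.8000×10^7/(π×36.55×0.9469) = 2.649×10^6 mm³.
d_o = 138.4 mm.

d_o = 138 mm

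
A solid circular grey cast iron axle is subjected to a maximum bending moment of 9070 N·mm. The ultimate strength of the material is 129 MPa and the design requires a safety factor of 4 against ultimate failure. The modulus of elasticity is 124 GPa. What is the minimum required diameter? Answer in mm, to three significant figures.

σ_allow = 129/4 = 32.25 MPa.
For a solid circular section σ = 32M/(πd³), so d³ = 32M/(π σ_allow) = 32×9070.0/(π×32.25) = 2865 mm³.
d = 14.20 mm.

d = 14.2 mm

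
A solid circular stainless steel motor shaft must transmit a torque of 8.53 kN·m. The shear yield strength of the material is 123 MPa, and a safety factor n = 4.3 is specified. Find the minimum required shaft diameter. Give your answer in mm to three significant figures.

Allowable shear stress τ_allow = 123/4.3 = 28.60 MPa.
For a solid shaft τ = 16T/(πd³), so d³ = 16T/(π τ_allow) = 16×8530000/(π×28.60) = 1.519×10^6 mm³.
d = (1.519×10^6)^(1/3) = 114.9 mm.

d = 115 mm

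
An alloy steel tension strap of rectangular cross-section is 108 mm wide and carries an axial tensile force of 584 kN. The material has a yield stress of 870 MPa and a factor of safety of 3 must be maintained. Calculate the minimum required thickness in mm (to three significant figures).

t = 18.6 mm

σ_allow = 870/3 = 290.0 MPa.
Required area A = F/σ_allow = 584000/290.0 = 2014 mm².
t = A/w = 2014/108 = 18.65 mm.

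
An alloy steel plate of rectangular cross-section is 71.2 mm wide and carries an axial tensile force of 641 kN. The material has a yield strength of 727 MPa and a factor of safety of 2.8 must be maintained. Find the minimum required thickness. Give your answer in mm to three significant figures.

t = 34.7 mm

σ_allow = 727/2.8 = 259.6 MPa.
Required area A = F/σ_allow = 641000/259.6 = 2469 mm².
t = A/w = 2469/71.2 = 34.67 mm.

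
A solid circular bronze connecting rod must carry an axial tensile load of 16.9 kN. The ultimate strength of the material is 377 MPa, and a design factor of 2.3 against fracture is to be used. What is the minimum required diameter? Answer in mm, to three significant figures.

Allowable stress σ_allow = 377/2.3 = 163.9 MPa.
Required area A = F/σ_allow = 16900/163.9 = 103.1 mm².
A = πd²/4 → d = √(4A/π) = 11.46 mm.

d = 11.5 mm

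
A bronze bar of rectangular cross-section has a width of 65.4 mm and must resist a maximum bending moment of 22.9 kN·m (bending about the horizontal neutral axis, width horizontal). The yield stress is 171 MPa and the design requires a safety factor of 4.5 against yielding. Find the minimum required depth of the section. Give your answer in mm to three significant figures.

σ_allow = 171/4.5 = 38.00 MPa.
For a rectangular section σ = 6M/(bh²), so h² = 6M/(b σ_allow) = 6×2.2900×10^7/(65.4×38.00) = 55290 mm².
h = 235.1 mm.

h = 235 mm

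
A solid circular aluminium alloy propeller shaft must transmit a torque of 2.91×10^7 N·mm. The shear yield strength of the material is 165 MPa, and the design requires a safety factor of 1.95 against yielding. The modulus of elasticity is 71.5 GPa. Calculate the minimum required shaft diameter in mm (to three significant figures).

d = 121 mm

Allowable shear stress τ_allow = 165/1.95 = 84.62 MPa.
For a solid shaft τ = 16T/(πd³), so d³ = 16T/(π τ_allow) = 16×2.9100×10^7/(π×84.62) = 1.752×10^6 mm³.
d = (1.752×10^6)^(1/3) = 120.5 mm.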